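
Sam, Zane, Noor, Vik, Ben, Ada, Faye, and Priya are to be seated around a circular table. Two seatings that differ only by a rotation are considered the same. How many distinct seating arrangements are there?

5040

Seat Sam anywhere (absorbing the rotational symmetry), then permute the other 7: (7)! = 5040.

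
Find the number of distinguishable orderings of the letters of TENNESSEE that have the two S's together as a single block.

Treat the 2 copies of S as a single block. The multiset to arrange is then {SS, E, E, E, E, N, N, T}, 8 items in all.
That gives (8)!/(4!·2!) = 840 arrangements.

840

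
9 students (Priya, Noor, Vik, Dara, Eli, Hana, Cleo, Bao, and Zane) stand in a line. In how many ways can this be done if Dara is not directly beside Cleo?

There are 9! = 362880 arrangements in all. If Dara and Cleo are adjacent, merging them into one block gives 2·(8)! = 80640 arrangements.
Complementary counting: 362880 − 80640 = 282240.

282240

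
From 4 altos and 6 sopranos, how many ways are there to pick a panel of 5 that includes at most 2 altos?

186

Split by how many altos are chosen (0 through 2).
Sum: C(4,0)·C(6,5) + C(4,1)·C(6,4) + C(4,2)·C(6,3) = 6 + 60 + 120 = 186.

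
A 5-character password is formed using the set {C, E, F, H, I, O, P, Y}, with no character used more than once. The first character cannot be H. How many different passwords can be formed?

5880

The first character has 8−1 = 7 choices (anything except H).
The remaining 4 characters are filled from the other 7 symbols without repetition: 7 × 6 × 5 × 4 = 840.
Total: 7 × 840 = 5880.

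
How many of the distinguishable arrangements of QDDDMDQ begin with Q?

Fix Q in the first position and arrange the remaining 6 letters.
Those 6 letters have D appearing 4 times, giving (6)!/(4!) = 30.

30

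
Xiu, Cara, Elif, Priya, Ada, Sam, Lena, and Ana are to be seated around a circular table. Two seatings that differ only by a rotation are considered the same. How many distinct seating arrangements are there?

5040

Around a circle, 8 distinct people have 8!/8 = (7)! = 5040 rotationally distinct seatings.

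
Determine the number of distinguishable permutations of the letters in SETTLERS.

The 8 letters of SETTLERS have repeats: E appearing twice, S appearing twice, and T appearing twice.
Dividing 8! = 40320 by 2!·2!·2! = 8 for the repeated letters gives 5040.

5040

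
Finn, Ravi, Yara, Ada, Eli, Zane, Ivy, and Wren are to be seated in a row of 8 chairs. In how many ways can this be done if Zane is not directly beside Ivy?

30240

Of the 8! = 40320 arrangements, those with Zane and Ivy adjacent number 2 × 7! = 10080 (treat the pair as a block with 2 internal orders).
Complementary counting: 40320 − 10080 = 30240.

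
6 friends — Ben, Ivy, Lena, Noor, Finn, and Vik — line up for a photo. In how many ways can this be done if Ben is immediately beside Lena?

Place the 4 others and the Ben-Lena pair as 5 objects in a line; the pair has 2 internal arrangements.
That gives 2 × 5! = 2 × 120 = 240.

240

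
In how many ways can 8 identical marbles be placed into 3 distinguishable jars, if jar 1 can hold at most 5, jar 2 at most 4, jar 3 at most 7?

28

Without the upper bounds there are C(10,2) = 45 ways to split 8 among 3 jars.
Subtract solutions that violate a single cap (substitute x_i' = x_i − (cap_i+1)): x_1 ≥ 6 gives C(4,2) = 6; x_2 ≥ 5 gives C(5,2) = 10; x_3 ≥ 8 gives C(2,2) = 1. Together 17.
No two caps can be exceeded simultaneously, so the pair terms are all 0.
By inclusion–exclusion the count is 45 − 17 + 0 = 28.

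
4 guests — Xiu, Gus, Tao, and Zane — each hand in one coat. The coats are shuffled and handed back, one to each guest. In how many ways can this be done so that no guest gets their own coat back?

9

Let Aᵢ be the assignments in which guest i gets their own coat. We want the size of the complement of A₁∪…∪A_4.
By inclusion–exclusion this is Σ_{j=0}^{4} (−1)^j C(4,j)·(4−j)!.
Computing: 24 − 24 + 12 − 4 + 1 = 9.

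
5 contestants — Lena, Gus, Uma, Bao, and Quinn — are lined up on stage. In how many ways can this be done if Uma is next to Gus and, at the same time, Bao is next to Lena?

24

Treat {Uma,Gus} as one block (2 orders) and {Bao,Lena} as another (2 orders).
That leaves 3 units to arrange: 2 × 2 × 3! = 4 × 6 = 24.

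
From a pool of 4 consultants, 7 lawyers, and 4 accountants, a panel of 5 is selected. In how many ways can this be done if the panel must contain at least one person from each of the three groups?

2044

Unrestricted: C(15,5) = 3003 ways to pick any 5 of the 15.
Selections missing a whole group: no consultants → C(11,5) = 462; no lawyers → C(8,5) = 56; no accountants → C(11,5) = 462.
Add back selections omitting two groups (i.e. drawn from a single group): C(4,5) + C(7,5) + C(4,5) = 21.
By inclusion–exclusion: 3003 − 980 + 21 = 2044.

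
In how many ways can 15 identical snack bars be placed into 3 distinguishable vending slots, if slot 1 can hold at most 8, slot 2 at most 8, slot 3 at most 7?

44

Ignoring the caps, the number of non-negative solutions to x_1+…+x_3 = 15 is C(17,2) = 136.
Subtract solutions that violate a single cap (substitute x_i' = x_i − (cap_i+1)): x_1 ≥ 9 gives C(8,2) = 28; x_2 ≥ 9 gives C(8,2) = 28; x_3 ≥ 8 gives C(9,2) = 36. Together 92.
No two caps can be exceeded simultaneously, so the pair terms are all 0.
By inclusion–exclusion the count is 136 − 92 + 0 = 44.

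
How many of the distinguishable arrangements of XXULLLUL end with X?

Fix X in the last position and arrange the remaining 7 letters.
Those 7 letters have L appearing 4 times and U appearing twice, giving (7)!/(4!·2!) = 105.

105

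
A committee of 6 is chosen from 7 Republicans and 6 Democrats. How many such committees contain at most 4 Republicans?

Split by how many Republicans are chosen (0 through 4).
Sum: C(7,0)·C(6,6) + C(7,1)·C(6,5) + C(7,2)·C(6,4) + C(7,3)·C(6,3) + C(7,4)·C(6,2) = 1 + 42 + 315 + 700 + 525 = 1583.

1583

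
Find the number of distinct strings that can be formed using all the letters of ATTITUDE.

6720

The 8 letters of ATTITUDE have repeats: T appearing 3 times.
So there are 8! / (3!) = 6720 distinguishable arrangements.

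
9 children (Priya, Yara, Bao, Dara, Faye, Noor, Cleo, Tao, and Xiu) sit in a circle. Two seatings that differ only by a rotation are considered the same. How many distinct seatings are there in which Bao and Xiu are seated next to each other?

10080

Glue Bao and Xiu into a block (2 internal orders). Seating 8 units around a circle gives (7)! arrangements.
So 2 × (7)! = 2 × 5040 = 10080.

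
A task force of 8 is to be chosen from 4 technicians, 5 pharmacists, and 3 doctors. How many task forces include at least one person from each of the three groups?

485

With no constraint there are C(12,8) = 495 possible selections.
Selections missing a whole group: no technicians → C(8,8) = 1; no pharmacists → C(7,8) = 0; no doctors → C(9,8) = 9.
Add back selections omitting two groups (i.e. drawn from a single group): C(4,8) + C(5,8) + C(3,8) = 0.
By inclusion–exclusion: 495 − 10 + 0 = 485.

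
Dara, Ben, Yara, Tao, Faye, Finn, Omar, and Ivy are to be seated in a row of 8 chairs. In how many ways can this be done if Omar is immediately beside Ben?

Glue Omar and Ben into one block (2 internal orders), leaving 7 units to arrange in a row.
So the count is 2·(7)! = 10080.

10080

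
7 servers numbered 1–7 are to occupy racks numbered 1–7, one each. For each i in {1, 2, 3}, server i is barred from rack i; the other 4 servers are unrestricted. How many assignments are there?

3216

Let Aᵢ (for i ∈ {1, 2, 3}) be the placements that put server i in its forbidden rack. Any j of these fix j positions, leaving (7−j)! ways to fill the rest, and there are C(3,j) ways to pick which j.
By inclusion–exclusion, the number of valid placements is Σ_{j=0}^{3} (−1)^j C(3,j)·(7−j)!.
Computing: 5040 − 2160 + 360 − 24 = 3216.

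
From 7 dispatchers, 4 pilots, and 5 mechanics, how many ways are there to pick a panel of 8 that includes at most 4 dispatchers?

10845

Split by how many dispatchers are chosen (0 through 4).
Sum: C(7,0)·C(9,8) + C(7,1)·C(9,7) + C(7,2)·C(9,6) + C(7,3)·C(9,5) + C(7,4)·C(9,4) = 9 + 252 + 1764 + 4410 + 4410 = 10845.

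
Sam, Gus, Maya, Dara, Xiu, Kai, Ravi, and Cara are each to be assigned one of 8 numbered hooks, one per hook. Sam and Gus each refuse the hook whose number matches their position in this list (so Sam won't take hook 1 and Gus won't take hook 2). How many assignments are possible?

Let Aᵢ (for i ∈ {1, 2}) be the placements that put person i in their forbidden hook. Any j of these fix j positions, leaving (8−j)! ways to fill the rest, and there are C(2,j) ways to pick which j.
By inclusion–exclusion, the number of valid placements is Σ_{j=0}^{2} (−1)^j C(2,j)·(8−j)!.
Computing: 40320 − 10080 + 720 = 30960.

30960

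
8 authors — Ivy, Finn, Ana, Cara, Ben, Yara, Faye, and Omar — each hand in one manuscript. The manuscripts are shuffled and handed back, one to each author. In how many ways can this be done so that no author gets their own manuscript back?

14833

This is the derangement count D_8: permutations of 8 items with no fixed point.
By inclusion–exclusion this is Σ_{j=0}^{8} (−1)^j C(8,j)·(8−j)!.
Computing: 40320 − 40320 + 20160 − 6720 + 1680 − 336 + 56 − 8 + 1 = 14833.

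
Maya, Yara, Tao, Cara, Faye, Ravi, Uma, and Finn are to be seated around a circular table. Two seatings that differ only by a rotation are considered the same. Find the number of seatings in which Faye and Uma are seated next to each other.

Glue Faye and Uma into a block (2 internal orders). Seating 7 units around a circle gives (6)! arrangements.
So 2 × (6)! = 2 × 720 = 1440.

1440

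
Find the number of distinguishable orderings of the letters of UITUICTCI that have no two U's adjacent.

There are 9!/(3!·2!·2!·2!) = 7560 arrangements of UITUICTCI in total.
If the two U's are adjacent, glue them into one block, leaving 8 items to arrange: (8)!/(3!·2!·2!) = 1680 ways.
Hence 7560 − 1680 = 5880.

5880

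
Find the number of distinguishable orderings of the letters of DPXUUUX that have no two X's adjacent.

There are 7!/(3!·2!) = 420 arrangements of DPXUUUX in total.
If the two X's are adjacent, glue them into one block, leaving 6 items to arrange: (6)!/(3!) = 120 ways.
Subtracting, 420 − 120 = 300 arrangements keep the X's apart.

300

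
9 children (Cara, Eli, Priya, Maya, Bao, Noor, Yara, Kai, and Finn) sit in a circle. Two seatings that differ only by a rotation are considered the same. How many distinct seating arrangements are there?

Seat Cara anywhere (absorbing the rotational symmetry), then permute the other 8: (8)! = 40320.

40320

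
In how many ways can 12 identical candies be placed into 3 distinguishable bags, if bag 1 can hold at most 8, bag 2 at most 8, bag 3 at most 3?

26

Ignoring the caps, the number of non-negative solutions to x_1+…+x_3 = 12 is C(14,2) = 91.
Subtract solutions that violate a single cap (substitute x_i' = x_i − (cap_i+1)): x_1 ≥ 9 gives C(5,2) = 10; x_2 ≥ 9 gives C(5,2) = 10; x_3 ≥ 4 gives C(10,2) = 45. Together 65.
No two caps can be exceeded simultaneously, so the pair terms are all 0.
By inclusion–exclusion the count is 91 − 65 + 0 = 26.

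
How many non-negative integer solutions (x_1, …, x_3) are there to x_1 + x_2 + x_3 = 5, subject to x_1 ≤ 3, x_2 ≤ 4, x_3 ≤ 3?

By stars and bars, unrestricted non-negative solutions to x_1+…+x_3 = 5 number C(5+2,2) = 21.
Subtract solutions that violate a single cap (substitute x_i' = x_i − (cap_i+1)): x_1 ≥ 4 gives C(3,2) = 3; x_2 ≥ 5 gives C(2,2) = 1; x_3 ≥ 4 gives C(3,2) = 3. Together 7.
No two caps can be exceeded simultaneously, so the pair terms are all 0.
By inclusion–exclusion the count is 21 − 7 + 0 = 14.

14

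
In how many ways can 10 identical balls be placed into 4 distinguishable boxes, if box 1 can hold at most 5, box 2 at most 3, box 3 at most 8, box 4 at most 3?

Ignoring the caps, the number of non-negative solutions to x_1+…+x_4 = 10 is C(13,3) = 286.
Subtract solutions that violate a single cap (substitute x_i' = x_i − (cap_i+1)): x_1 ≥ 6 gives C(7,3) = 35; x_2 ≥ 4 gives C(9,3) = 84; x_3 ≥ 9 gives C(4,3) = 4; x_4 ≥ 4 gives C(9,3) = 84. Together 207.
Add back pairs where two caps are both exceeded: 1 + 0 + 1 + 0 + 10 + 0 = 12.
By inclusion–exclusion the count is 286 − 207 + 12 = 91.

91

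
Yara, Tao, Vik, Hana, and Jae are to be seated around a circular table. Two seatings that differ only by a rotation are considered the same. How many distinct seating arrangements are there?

Around a circle, 5 distinct people have 5!/5 = (4)! = 24 rotationally distinct seatings.

24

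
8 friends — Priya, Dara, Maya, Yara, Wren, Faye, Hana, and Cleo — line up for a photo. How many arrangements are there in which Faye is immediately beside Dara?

10080

Place the 6 others and the Faye-Dara pair as 7 objects in a line; the pair has 2 internal arrangements.
So the count is 2·(7)! = 10080.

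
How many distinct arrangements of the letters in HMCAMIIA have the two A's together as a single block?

Treat the 2 copies of A as a single block. The multiset to arrange is then {AA, C, H, I, I, M, M}, 7 items in all.
That gives (7)!/(2!·2!) = 1260 arrangements.

1260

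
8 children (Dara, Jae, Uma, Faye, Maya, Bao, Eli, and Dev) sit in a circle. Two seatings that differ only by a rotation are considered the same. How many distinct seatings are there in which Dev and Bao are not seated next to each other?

Without the restriction there are (7)! = 5040 seatings.
Those with Dev next to Bao: fuse the pair into one unit and seat 7 units around a circle — 2·(6)! = 1440.
Subtracting, 5040 − 1440 = 3600.

3600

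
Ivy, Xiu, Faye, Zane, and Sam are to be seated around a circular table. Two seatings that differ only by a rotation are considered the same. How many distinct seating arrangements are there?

24

Around a circle, 5 distinct people have 5!/5 = (4)! = 24 rotationally distinct seatings.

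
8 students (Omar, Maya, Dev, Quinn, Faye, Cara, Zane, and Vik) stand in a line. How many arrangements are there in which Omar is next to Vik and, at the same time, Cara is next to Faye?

2880

Treat {Omar,Vik} as one block (2 orders) and {Cara,Faye} as another (2 orders).
That leaves 6 units to arrange: 2 × 2 × 6! = 4 × 720 = 2880.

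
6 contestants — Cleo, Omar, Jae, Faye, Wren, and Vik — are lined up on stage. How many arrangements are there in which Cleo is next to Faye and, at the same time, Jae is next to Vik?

96

Treat {Cleo,Faye} as one block (2 orders) and {Jae,Vik} as another (2 orders).
That leaves 4 units to arrange: 2 × 2 × 4! = 4 × 24 = 96.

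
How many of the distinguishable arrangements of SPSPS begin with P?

4

With the first slot taken by P, it remains to arrange the other 4 letters (SSPS).
Those 4 letters have S appearing 3 times, giving (4)!/(3!) = 4.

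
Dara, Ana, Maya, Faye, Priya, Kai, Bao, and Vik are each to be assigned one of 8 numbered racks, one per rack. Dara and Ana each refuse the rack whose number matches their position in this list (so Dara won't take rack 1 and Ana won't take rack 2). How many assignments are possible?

30960

Let Aᵢ (for i ∈ {1, 2}) be the placements that put person i in their forbidden rack. Any j of these fix j positions, leaving (8−j)! ways to fill the rest, and there are C(2,j) ways to pick which j.
By inclusion–exclusion, the number of valid placements is Σ_{j=0}^{2} (−1)^j C(2,j)·(8−j)!.
Computing: 40320 − 10080 + 720 = 30960.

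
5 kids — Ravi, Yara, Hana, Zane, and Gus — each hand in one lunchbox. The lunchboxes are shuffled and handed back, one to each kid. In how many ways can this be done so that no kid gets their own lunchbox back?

44

This is the derangement count D_5: permutations of 5 items with no fixed point.
By inclusion–exclusion this is Σ_{j=0}^{5} (−1)^j C(5,j)·(5−j)!.
Computing: 120 − 120 + 60 − 20 + 5 − 1 = 44.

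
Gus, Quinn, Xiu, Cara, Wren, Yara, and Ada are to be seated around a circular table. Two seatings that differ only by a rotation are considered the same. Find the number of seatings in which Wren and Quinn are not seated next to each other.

Without the restriction there are (6)! = 720 seatings.
Seatings with Wren beside Quinn: treat them as a block with 2 internal orders, giving 2 × (5)! = 240.
Subtracting, 720 − 240 = 480.

480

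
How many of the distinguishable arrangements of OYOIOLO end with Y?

Fix Y in the last position and arrange the remaining 6 letters.
Those 6 letters have O appearing 4 times, giving (6)!/(4!) = 30.

30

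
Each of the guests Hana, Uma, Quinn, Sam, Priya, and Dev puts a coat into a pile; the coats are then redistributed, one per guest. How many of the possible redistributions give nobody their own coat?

265

This is the derangement count D_6: permutations of 6 items with no fixed point.
By inclusion–exclusion this is Σ_{j=0}^{6} (−1)^j C(6,j)·(6−j)!.
Computing: 720 − 720 + 360 − 120 + 30 − 6 + 1 = 265.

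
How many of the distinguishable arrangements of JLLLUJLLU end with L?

420

Fix L in the last position and arrange the remaining 8 letters.
Those 8 letters have J appearing twice, L appearing 4 times, and U appearing twice, giving (8)!/(4!·2!·2!) = 420.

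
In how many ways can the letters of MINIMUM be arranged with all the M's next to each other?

Treat the 3 copies of M as a single block. The multiset to arrange is then {MMM, I, I, N, U}, 5 items in all.
That gives (5)!/(2!) = 60 arrangements.

60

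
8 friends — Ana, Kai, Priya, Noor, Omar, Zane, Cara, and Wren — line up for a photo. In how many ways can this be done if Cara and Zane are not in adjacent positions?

There are 8! = 40320 arrangements in all. If Cara and Zane are adjacent, merging them into one block gives 2·(7)! = 10080 arrangements.
Complementary counting: 40320 − 10080 = 30240.

30240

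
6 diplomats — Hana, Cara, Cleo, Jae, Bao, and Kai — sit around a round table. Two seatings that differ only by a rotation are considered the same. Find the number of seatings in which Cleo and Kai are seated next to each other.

Treat {Cleo, Kai} as one unit (2 internal orders) and seat the resulting 5 units around the table: (4)! circular arrangements.
So 2 × (4)! = 2 × 24 = 48.

48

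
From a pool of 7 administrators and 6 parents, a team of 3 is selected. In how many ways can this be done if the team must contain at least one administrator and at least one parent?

With no constraint there are C(13,3) = 286 possible selections.
Subtract selections that omit an entire group: no administrators → C(6,3) = 20; no parents → C(7,3) = 35.
Both groups omitted at once is impossible, so 286 − 55 = 231.

231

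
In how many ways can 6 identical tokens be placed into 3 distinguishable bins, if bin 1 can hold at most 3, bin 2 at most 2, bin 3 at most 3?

6

By stars and bars, unrestricted non-negative solutions to x_1+…+x_3 = 6 number C(6+2,2) = 28.
Subtract solutions that violate a single cap (substitute x_i' = x_i − (cap_i+1)): x_1 ≥ 4 gives C(4,2) = 6; x_2 ≥ 3 gives C(5,2) = 10; x_3 ≥ 4 gives C(4,2) = 6. Together 22.
No two caps can be exceeded simultaneously, so the pair terms are all 0.
By inclusion–exclusion the count is 28 − 22 + 0 = 6.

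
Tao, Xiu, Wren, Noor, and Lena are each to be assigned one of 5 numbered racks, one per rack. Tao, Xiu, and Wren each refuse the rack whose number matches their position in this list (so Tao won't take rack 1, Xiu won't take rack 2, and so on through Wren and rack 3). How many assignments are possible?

64

Let Aᵢ (for i ∈ {1, 2, 3}) be the placements that put person i in their forbidden rack. Any j of these fix j positions, leaving (5−j)! ways to fill the rest, and there are C(3,j) ways to pick which j.
By inclusion–exclusion, the number of valid placements is Σ_{j=0}^{3} (−1)^j C(3,j)·(5−j)!.
Computing: 120 − 72 + 18 − 2 = 64.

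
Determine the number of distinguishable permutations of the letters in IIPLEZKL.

10080

The 8 letters of IIPLEZKL have repeats: I appearing twice and L appearing twice.
So there are 8! / (2!·2!) = 10080 distinguishable arrangements.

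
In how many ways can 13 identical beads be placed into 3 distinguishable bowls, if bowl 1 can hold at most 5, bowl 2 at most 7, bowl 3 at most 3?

Ignoring the caps, the number of non-negative solutions to x_1+…+x_3 = 13 is C(15,2) = 105.
Subtract solutions that violate a single cap (substitute x_i' = x_i − (cap_i+1)): x_1 ≥ 6 gives C(9,2) = 36; x_2 ≥ 8 gives C(7,2) = 21; x_3 ≥ 4 gives C(11,2) = 55. Together 112.
Add back pairs where two caps are both exceeded: 0 + 10 + 3 = 13.
By inclusion–exclusion the count is 105 − 112 + 13 = 6.

6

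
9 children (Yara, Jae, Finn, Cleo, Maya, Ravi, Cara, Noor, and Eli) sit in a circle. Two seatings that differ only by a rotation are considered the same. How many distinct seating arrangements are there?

40320

Fix one person's seat to break rotational symmetry; the remaining 8 people can be arranged in (8)! = 40320 ways.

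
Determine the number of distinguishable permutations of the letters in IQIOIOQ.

The 7 letters of IQIOIOQ have repeats: I appearing 3 times, O appearing twice, and Q appearing twice.
Dividing 7! = 5040 by 3!·2!·2! = 24 for the repeated letters gives 210.

210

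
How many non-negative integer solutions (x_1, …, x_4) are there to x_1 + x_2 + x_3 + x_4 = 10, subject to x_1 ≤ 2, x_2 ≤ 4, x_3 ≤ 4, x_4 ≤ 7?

65

Ignoring the caps, the number of non-negative solutions to x_1+…+x_4 = 10 is C(13,3) = 286.
Subtract solutions that violate a single cap (substitute x_i' = x_i − (cap_i+1)): x_1 ≥ 3 gives C(10,3) = 120; x_2 ≥ 5 gives C(8,3) = 56; x_3 ≥ 5 gives C(8,3) = 56; x_4 ≥ 8 gives C(5,3) = 10. Together 242.
Add back pairs where two caps are both exceeded: 10 + 10 + 0 + 1 + 0 + 0 = 21.
By inclusion–exclusion the count is 286 − 242 + 21 = 65.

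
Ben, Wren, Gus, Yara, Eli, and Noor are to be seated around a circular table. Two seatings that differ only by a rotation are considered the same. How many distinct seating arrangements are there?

Fix one person's seat to break rotational symmetry; the remaining 5 people can be arranged in (5)! = 120 ways.

120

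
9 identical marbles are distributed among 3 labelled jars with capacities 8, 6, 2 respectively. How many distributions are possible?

20

Without the upper bounds there are C(11,2) = 55 ways to split 9 among 3 jars.
Subtract solutions that violate a single cap (substitute x_i' = x_i − (cap_i+1)): x_1 ≥ 9 gives C(2,2) = 1; x_2 ≥ 7 gives C(4,2) = 6; x_3 ≥ 3 gives C(8,2) = 28. Together 35.
No two caps can be exceeded simultaneously, so the pair terms are all 0.
By inclusion–exclusion the count is 55 − 35 + 0 = 20.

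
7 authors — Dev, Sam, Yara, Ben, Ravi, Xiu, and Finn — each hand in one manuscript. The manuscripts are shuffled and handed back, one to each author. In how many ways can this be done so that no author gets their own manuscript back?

Count assignments avoiding every fixed point. For any j of the 7 authors fixed to their own manuscript, the other 7−j can be arranged in (7−j)! ways.
By inclusion–exclusion this is Σ_{j=0}^{7} (−1)^j C(7,j)·(7−j)!.
Computing: 5040 − 5040 + 2520 − 840 + 210 − 42 + 7 − 1 = 1854.

1854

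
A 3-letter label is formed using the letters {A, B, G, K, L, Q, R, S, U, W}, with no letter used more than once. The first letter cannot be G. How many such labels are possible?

648

The first letter has 10−1 = 9 choices (anything except G).
The remaining 2 letters are filled from the other 9 symbols without repetition: 9 × 8 = 72.
Total: 9 × 72 = 648.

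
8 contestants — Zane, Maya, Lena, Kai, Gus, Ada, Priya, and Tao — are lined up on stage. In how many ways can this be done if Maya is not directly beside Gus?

30240

Of the 8! = 40320 arrangements, those with Maya and Gus adjacent number 2 × 7! = 10080 (treat the pair as a block with 2 internal orders).
Complementary counting: 40320 − 10080 = 30240.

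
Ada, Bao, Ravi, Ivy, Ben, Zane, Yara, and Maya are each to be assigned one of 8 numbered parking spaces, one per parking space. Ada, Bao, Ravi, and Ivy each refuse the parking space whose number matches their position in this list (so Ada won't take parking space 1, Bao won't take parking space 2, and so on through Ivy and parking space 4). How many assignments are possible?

24024

Let Aᵢ (for 1 ≤ i ≤ 4) be the placements that put person i in their forbidden parking space. Any j of these fix j positions, leaving (8−j)! ways to fill the rest, and there are C(4,j) ways to pick which j.
By inclusion–exclusion, the number of valid placements is Σ_{j=0}^{4} (−1)^j C(4,j)·(8−j)!.
Computing: 40320 − 20160 + 4320 − 480 + 24 = 24024.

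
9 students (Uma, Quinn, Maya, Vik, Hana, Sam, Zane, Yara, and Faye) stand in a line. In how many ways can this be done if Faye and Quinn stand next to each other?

80640

Treat {Faye, Quinn} as a single unit. There are 8 units to order, and the pair itself can be ordered 2 ways.
So the count is 2·(8)! = 80640.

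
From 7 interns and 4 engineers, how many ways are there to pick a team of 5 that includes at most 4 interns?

441

Split by how many interns are chosen (0 through 4).
Sum: C(7,0)·C(4,5) + C(7,1)·C(4,4) + C(7,2)·C(4,3) + C(7,3)·C(4,2) + C(7,4)·C(4,1) = 0 + 7 + 84 + 210 + 140 = 441.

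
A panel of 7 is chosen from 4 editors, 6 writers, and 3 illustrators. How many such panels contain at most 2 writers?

358

Split by how many writers are chosen (0 through 2).
Sum: C(6,0)·C(7,7) + C(6,1)·C(7,6) + C(6,2)·C(7,5) = 1 + 42 + 315 = 358.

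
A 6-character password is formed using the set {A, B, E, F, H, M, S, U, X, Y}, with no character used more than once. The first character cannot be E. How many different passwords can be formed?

The first character has 10−1 = 9 choices (anything except E).
The remaining 5 characters are filled from the other 9 symbols without repetition: 9 × 8 × 7 × 6 × 5 = 15120.
Total: 9 × 15120 = 136080.

136080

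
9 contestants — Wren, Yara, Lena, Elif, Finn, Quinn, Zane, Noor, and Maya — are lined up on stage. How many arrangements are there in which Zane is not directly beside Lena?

282240

Of the 9! = 362880 arrangements, those with Zane and Lena adjacent number 2 × 8! = 80640 (treat the pair as a block with 2 internal orders).
Complementary counting: 362880 − 80640 = 282240.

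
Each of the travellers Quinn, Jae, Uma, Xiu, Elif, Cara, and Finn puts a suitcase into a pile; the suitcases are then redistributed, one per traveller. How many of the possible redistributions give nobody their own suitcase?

Let Aᵢ be the assignments in which traveller i gets their own suitcase. We want the size of the complement of A₁∪…∪A_7.
By inclusion–exclusion this is Σ_{j=0}^{7} (−1)^j C(7,j)·(7−j)!.
Computing: 5040 − 5040 + 2520 − 840 + 210 − 42 + 7 − 1 = 1854.

1854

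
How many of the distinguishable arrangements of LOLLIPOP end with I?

210

With the last slot taken by I, it remains to arrange the other 7 letters (LOLLPOP).
Those 7 letters have L appearing 3 times, O appearing twice, and P appearing twice, giving (7)!/(3!·2!·2!) = 210.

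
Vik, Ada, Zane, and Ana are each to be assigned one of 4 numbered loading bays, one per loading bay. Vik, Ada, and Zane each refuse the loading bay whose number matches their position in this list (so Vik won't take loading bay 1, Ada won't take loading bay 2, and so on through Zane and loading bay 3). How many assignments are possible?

11

Let Aᵢ (for i ∈ {1, 2, 3}) be the placements that put person i in their forbidden loading bay. Any j of these fix j positions, leaving (4−j)! ways to fill the rest, and there are C(3,j) ways to pick which j.
By inclusion–exclusion, the number of valid placements is Σ_{j=0}^{3} (−1)^j C(3,j)·(4−j)!.
Computing: 24 − 18 + 6 − 1 = 11.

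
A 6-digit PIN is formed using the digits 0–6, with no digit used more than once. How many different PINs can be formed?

This is a permutation of 6 out of 7: P(7,6) = 7!/1!.
That product is 7 × 6 × 5 × 4 × 3 × 2 = 5040.

5040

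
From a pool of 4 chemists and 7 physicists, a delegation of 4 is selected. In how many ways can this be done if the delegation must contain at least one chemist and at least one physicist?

294

Total 4-person selections from all 11: C(11,4) = 330.
Selections missing a whole group: no chemists → C(7,4) = 35; no physicists → C(4,4) = 1.
Both groups omitted at once is impossible, so 330 − 36 = 294.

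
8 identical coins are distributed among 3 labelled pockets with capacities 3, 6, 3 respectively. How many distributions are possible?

By stars and bars, unrestricted non-negative solutions to x_1+…+x_3 = 8 number C(8+2,2) = 45.
Subtract solutions that violate a single cap (substitute x_i' = x_i − (cap_i+1)): x_1 ≥ 4 gives C(6,2) = 15; x_2 ≥ 7 gives C(3,2) = 3; x_3 ≥ 4 gives C(6,2) = 15. Together 33.
Add back pairs where two caps are both exceeded: 0 + 1 + 0 = 1.
By inclusion–exclusion the count is 45 − 33 + 1 = 13.

13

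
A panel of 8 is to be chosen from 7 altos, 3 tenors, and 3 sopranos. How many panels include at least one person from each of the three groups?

1197

Unrestricted: C(13,8) = 1287 ways to pick any 8 of the 13.
Subtract selections that omit an entire group: no altos → C(6,8) = 0; no tenors → C(10,8) = 45; no sopranos → C(10,8) = 45.
Add back selections omitting two groups (i.e. drawn from a single group): C(7,8) + C(3,8) + C(3,8) = 0.
By inclusion–exclusion: 1287 − 90 + 0 = 1197.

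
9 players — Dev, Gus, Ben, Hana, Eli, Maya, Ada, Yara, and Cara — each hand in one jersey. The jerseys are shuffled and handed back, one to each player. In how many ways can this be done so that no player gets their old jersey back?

133496

This is the derangement count D_9: permutations of 9 items with no fixed point.
By inclusion–exclusion this is Σ_{j=0}^{9} (−1)^j C(9,j)·(9−j)!.
Computing: 362880 − 362880 + 181440 − 60480 + 15120 − 3024 + 504 − 72 + 9 − 1 = 133496.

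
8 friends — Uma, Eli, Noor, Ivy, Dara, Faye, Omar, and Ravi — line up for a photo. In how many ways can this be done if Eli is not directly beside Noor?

There are 8! = 40320 arrangements in all. If Eli and Noor are adjacent, merging them into one block gives 2·(7)! = 10080 arrangements.
Complementary counting: 40320 − 10080 = 30240.

30240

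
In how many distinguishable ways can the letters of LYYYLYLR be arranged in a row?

280

LYYYLYLR has 8 letters with L appearing 3 times and Y appearing 4 times.
So there are 8! / (4!·3!) = 280 distinguishable arrangements.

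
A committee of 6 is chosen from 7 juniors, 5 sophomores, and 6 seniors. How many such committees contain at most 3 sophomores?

18161

Split by how many sophomores are chosen (0 through 3).
Sum: C(5,0)·C(13,6) + C(5,1)·C(13,5) + C(5,2)·C(13,4) + C(5,3)·C(13,3) = 1716 + 6435 + 7150 + 2860 = 18161.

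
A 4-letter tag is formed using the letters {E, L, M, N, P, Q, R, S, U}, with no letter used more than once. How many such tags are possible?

3024

This is a permutation of 4 out of 9: P(9,4) = 9!/5!.
That product is 9 × 8 × 7 × 6 = 3024.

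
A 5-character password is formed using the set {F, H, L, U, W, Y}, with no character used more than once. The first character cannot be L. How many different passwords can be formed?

600

The first character has 6−1 = 5 choices (anything except L).
The remaining 4 characters are filled from the other 5 symbols without repetition: 5 × 4 × 3 × 2 = 120.
Total: 5 × 120 = 600.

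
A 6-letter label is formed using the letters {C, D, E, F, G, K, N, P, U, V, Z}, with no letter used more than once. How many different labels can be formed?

With no repetition, fill the 6 letters in order: 11 choices, then 10, down to 6.
That product is 11 × 10 × 9 × 8 × 7 × 6 = 332640.

332640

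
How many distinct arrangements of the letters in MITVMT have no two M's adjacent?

There are 6!/(2!·2!) = 180 arrangements of MITVMT in total.
If the two M's are adjacent, glue them into one block, leaving 5 items to arrange: (5)!/(2!) = 60 ways.
Subtracting, 180 − 60 = 120 arrangements keep the M's apart.

120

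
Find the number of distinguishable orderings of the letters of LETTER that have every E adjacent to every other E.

60

Treat the 2 copies of E as a single block. The multiset to arrange is then {EE, L, R, T, T}, 5 items in all.
That gives (5)!/(2!) = 60 arrangements.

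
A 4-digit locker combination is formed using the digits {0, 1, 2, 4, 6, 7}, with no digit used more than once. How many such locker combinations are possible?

This is a permutation of 4 out of 6: P(6,4) = 6!/2!.
That product is 6 × 5 × 4 × 3 = 360.

360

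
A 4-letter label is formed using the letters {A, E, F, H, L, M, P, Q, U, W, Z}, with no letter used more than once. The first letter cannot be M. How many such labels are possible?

7200

The first letter has 11−1 = 10 choices (anything except M).
The remaining 3 letters are filled from the other 10 symbols without repetition: 10 × 9 × 8 = 720.
Total: 10 × 720 = 7200.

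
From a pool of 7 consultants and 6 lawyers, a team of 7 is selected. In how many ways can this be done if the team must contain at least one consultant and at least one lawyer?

Unrestricted: C(13,7) = 1716 ways to pick any 7 of the 13.
Subtract selections that omit an entire group: no consultants → C(6,7) = 0; no lawyers → C(7,7) = 1.
Both groups omitted at once is impossible, so 1716 − 1 = 1715.

1715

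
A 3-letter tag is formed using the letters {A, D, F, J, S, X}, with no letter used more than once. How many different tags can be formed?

With no repetition, fill the 3 letters in order: 6 choices, then 5, down to 4.
That product is 6 × 5 × 4 = 120.

120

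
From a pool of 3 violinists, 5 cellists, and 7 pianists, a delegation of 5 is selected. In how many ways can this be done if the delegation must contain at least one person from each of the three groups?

Unrestricted: C(15,5) = 3003 ways to pick any 5 of the 15.
Subtract selections that omit an entire group: no violinists → C(12,5) = 792; no cellists → C(10,5) = 252; no pianists → C(8,5) = 56.
Add back selections omitting two groups (i.e. drawn from a single group): C(3,5) + C(5,5) + C(7,5) = 22.
By inclusion–exclusion: 3003 − 1100 + 22 = 1925.

1925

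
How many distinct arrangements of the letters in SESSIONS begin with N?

210

Fix N in the first position and arrange the remaining 7 letters.
Those 7 letters have S appearing 4 times, giving (7)!/(4!) = 210.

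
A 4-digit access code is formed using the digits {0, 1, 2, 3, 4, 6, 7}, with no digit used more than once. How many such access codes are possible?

840

This is a permutation of 4 out of 7: P(7,4) = 7!/3!.
7 × 6 × 5 × 4 = 840.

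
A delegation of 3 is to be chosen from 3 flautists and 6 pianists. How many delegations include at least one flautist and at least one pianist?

Total 3-person selections from all 9: C(9,3) = 84.
Selections missing a whole group: no flautists → C(6,3) = 20; no pianists → C(3,3) = 1.
Both groups omitted at once is impossible, so 84 − 21 = 63.

63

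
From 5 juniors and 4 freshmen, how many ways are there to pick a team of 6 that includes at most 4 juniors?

Split by how many juniors are chosen (0 through 4).
Sum: C(5,0)·C(4,6) + C(5,1)·C(4,5) + C(5,2)·C(4,4) + C(5,3)·C(4,3) + C(5,4)·C(4,2) = 0 + 0 + 10 + 40 + 30 = 80.

80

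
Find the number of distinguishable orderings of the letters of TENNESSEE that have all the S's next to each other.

840

Treat the 2 copies of S as a single block. The multiset to arrange is then {SS, E, E, E, E, N, N, T}, 8 items in all.
That gives (8)!/(4!·2!) = 840 arrangements.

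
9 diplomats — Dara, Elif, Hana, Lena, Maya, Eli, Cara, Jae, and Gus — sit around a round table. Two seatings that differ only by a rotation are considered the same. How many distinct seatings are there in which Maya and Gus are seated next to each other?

Treat {Maya, Gus} as one unit (2 internal orders) and seat the resulting 8 units around the table: (7)! circular arrangements.
So 2 × (7)! = 2 × 5040 = 10080.

10080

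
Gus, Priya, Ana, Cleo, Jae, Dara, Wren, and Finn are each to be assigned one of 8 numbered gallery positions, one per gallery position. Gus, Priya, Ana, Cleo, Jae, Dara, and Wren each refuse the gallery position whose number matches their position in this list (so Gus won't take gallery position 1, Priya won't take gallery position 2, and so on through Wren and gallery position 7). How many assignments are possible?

16687

Let Aᵢ (for 1 ≤ i ≤ 7) be the placements that put person i in their forbidden gallery position. Any j of these fix j positions, leaving (8−j)! ways to fill the rest, and there are C(7,j) ways to pick which j.
By inclusion–exclusion, the number of valid placements is Σ_{j=0}^{7} (−1)^j C(7,j)·(8−j)!.
Computing: 40320 − 35280 + 15120 − 4200 + 840 − 126 + 14 − 1 = 16687.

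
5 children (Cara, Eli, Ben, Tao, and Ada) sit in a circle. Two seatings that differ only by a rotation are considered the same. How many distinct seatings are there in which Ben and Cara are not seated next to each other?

All circular seatings of 5 people number (4)! = 24.
Those with Ben next to Cara: fuse the pair into one unit and seat 4 units around a circle — 2·(3)! = 12.
Subtracting, 24 − 12 = 12.

12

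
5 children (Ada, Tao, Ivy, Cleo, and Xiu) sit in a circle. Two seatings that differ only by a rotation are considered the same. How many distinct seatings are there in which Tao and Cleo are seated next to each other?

12

Treat {Tao, Cleo} as one unit (2 internal orders) and seat the resulting 4 units around the table: (3)! circular arrangements.
So 2 × (3)! = 2 × 6 = 12.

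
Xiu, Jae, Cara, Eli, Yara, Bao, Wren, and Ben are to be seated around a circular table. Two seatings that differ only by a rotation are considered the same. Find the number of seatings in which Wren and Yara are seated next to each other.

1440

Glue Wren and Yara into a block (2 internal orders). Seating 7 units around a circle gives (6)! arrangements.
So 2 × (6)! = 2 × 720 = 1440.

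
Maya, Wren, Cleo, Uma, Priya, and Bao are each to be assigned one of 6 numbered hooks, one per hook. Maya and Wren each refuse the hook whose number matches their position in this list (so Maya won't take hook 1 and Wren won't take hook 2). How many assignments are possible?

Let Aᵢ (for i ∈ {1, 2}) be the placements that put person i in their forbidden hook. Any j of these fix j positions, leaving (6−j)! ways to fill the rest, and there are C(2,j) ways to pick which j.
By inclusion–exclusion, the number of valid placements is Σ_{j=0}^{2} (−1)^j C(2,j)·(6−j)!.
Computing: 720 − 240 + 24 = 504.

504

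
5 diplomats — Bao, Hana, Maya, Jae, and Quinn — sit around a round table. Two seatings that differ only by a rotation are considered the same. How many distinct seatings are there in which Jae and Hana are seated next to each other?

Treat {Jae, Hana} as one unit (2 internal orders) and seat the resulting 4 units around the table: (3)! circular arrangements.
So 2 × (3)! = 2 × 6 = 12.

12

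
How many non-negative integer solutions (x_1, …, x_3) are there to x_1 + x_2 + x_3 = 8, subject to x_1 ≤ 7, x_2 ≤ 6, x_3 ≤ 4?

31

By stars and bars, unrestricted non-negative solutions to x_1+…+x_3 = 8 number C(8+2,2) = 45.
Subtract solutions that violate a single cap (substitute x_i' = x_i − (cap_i+1)): x_1 ≥ 8 gives C(2,2) = 1; x_2 ≥ 7 gives C(3,2) = 3; x_3 ≥ 5 gives C(5,2) = 10. Together 14.
No two caps can be exceeded simultaneously, so the pair terms are all 0.
By inclusion–exclusion the count is 45 − 14 + 0 = 31.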